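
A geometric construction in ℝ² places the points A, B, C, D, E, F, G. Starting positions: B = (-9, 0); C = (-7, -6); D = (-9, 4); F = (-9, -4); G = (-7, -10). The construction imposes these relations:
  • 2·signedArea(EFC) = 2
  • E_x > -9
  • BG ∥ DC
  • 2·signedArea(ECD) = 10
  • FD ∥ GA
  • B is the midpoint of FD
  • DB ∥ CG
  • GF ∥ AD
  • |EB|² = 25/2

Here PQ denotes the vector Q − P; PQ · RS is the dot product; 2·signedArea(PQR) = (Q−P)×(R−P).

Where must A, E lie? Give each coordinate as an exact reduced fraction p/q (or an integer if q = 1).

1. A_x = -7  [GF ∥ AD ∩ FD ∥ GA]
2. A_y = -2  [GF ∥ AD ∩ FD ∥ GA]
   → A = (-7, -2)
3. E_x = -17/2  [2·signedArea(ECD) = 10 ∩ 2·signedArea(EFC) = 2]
4. E_y = -7/2  [2·signedArea(ECD) = 10 ∩ 2·signedArea(EFC) = 2]
   → E = (-17/2, -7/2)

A = (-7, -2)
E = (-17/2, -7/2)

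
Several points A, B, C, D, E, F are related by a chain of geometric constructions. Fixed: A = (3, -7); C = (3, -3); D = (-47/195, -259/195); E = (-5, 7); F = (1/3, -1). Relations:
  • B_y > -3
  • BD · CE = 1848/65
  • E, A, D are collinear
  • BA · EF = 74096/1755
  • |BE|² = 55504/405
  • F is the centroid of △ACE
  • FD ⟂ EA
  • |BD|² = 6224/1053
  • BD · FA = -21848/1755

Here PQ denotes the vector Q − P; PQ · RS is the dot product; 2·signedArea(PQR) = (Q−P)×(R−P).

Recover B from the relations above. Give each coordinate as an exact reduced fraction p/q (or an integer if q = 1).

B = (1123/585, -1429/585)

1. B_x = 1123/585  [BA · EF = 74096/1755 ∩ BD · FA = -21848/1755]
2. B_y = -1429/585  [BA · EF = 74096/1755 ∩ BD · FA = -21848/1755]
   → B = (1123/585, -1429/585)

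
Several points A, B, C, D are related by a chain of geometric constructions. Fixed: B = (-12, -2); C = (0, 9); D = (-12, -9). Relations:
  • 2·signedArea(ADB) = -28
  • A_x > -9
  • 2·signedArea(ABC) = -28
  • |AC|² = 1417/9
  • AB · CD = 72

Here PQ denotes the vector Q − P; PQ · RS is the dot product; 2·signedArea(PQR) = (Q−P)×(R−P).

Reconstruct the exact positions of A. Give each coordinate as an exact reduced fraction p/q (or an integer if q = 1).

A = (-8, -2/3)

1. A_x = -8  [2·signedArea(ADB) = -28 ∩ AB · CD = 72]
2. A_y = -2/3  [2·signedArea(ADB) = -28 ∩ AB · CD = 72]
   → A = (-8, -2/3)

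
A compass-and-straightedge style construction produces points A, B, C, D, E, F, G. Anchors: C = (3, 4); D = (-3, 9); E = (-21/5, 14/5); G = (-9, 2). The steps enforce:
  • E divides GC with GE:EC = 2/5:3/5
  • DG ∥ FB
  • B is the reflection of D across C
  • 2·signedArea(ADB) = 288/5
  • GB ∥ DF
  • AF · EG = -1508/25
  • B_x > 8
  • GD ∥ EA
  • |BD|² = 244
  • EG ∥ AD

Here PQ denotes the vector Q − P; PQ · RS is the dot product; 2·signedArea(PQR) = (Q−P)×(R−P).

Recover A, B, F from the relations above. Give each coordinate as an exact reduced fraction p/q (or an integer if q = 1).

A = (9/5, 49/5)
B = (9, -1)
F = (15, 6)

1. A_x = 9/5  [EG ∥ AD ∩ GD ∥ EA]
2. A_y = 49/5  [EG ∥ AD ∩ GD ∥ EA]
   → A = (9/5, 49/5)
3. B_x = 9  [B is the reflection of D across C]
4. B_y = -1  [B is the reflection of D across C]
   → B = (9, -1)
5. F_x = 15  [DG ∥ FB ∩ GB ∥ DF]
6. F_y = 6  [DG ∥ FB ∩ GB ∥ DF]
   → F = (15, 6)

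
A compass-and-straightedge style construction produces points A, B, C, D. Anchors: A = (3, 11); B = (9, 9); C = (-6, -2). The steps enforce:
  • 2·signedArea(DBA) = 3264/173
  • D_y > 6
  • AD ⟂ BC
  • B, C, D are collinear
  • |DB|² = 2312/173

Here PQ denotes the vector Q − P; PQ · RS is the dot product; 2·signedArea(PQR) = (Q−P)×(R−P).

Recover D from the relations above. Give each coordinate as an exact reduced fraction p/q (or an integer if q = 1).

1. D_x = 1047/173  [B, C, D are collinear ∩ AD ⟂ BC]
2. D_y = 1183/173  [B, C, D are collinear ∩ AD ⟂ BC]
   → D = (1047/173, 1183/173)

D = (1047/173, 1183/173)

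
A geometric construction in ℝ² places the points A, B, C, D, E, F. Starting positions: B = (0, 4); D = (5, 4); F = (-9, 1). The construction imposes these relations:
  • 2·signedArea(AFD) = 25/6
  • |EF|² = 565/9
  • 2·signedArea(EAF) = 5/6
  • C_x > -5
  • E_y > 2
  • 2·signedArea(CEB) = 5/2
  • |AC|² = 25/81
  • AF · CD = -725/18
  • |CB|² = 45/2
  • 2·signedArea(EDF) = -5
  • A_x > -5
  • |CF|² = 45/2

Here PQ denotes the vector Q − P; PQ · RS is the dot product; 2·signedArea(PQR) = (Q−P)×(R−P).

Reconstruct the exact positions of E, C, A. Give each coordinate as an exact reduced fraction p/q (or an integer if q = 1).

A = (-89/18, 13/6)
C = (-9/2, 5/2)
E = (-4/3, 3)

1. E_x = -4/3  [line 3·x + -14·y + 46 = 0 ∩ |EF|² = 565/9]
2. E_y = 3  [line 3·x + -14·y + 46 = 0 ∩ |EF|² = 565/9]
   → E = (-4/3, 3)
3. C_x = -9/2  [line -1·x + 4/3·y + -47/6 = 0 ∩ |CF|² = 45/2]
4. C_y = 5/2  [line -1·x + 4/3·y + -47/6 = 0 ∩ |CF|² = 45/2]
   → C = (-9/2, 5/2)
5. A_x = -89/18  [AF · CD = -725/18 ∩ 2·signedArea(EAF) = 5/6]
6. A_y = 13/6  [AF · CD = -725/18 ∩ 2·signedArea(EAF) = 5/6]
   → A = (-89/18, 13/6)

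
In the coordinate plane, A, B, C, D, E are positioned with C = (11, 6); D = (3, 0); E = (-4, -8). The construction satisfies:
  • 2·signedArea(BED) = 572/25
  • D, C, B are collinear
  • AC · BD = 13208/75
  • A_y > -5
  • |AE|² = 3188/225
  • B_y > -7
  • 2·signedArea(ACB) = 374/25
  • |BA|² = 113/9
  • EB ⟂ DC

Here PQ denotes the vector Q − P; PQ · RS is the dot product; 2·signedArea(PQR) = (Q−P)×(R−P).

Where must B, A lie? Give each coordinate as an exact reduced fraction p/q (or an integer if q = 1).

A = (-158/75, -356/75)
B = (-133/25, -156/25)

1. B_x = -133/25  [D, C, B are collinear ∩ EB ⟂ DC]
2. B_y = -156/25  [D, C, B are collinear ∩ EB ⟂ DC]
   → B = (-133/25, -156/25)
3. A_x = -158/75  [AC · BD = 13208/75 ∩ 2·signedArea(ACB) = 374/25]
4. A_y = -356/75  [AC · BD = 13208/75 ∩ 2·signedArea(ACB) = 374/25]
   → A = (-158/75, -356/75)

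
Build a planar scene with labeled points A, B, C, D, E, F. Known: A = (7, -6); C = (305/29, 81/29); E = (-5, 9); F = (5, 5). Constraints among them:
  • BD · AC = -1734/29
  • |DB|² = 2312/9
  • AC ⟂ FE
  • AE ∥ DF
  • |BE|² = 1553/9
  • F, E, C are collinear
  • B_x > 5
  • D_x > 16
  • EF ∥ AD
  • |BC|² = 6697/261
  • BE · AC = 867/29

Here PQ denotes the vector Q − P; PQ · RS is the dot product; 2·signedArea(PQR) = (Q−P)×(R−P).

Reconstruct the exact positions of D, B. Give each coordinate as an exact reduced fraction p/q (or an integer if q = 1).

1. D_x = 17  [AE ∥ DF ∩ EF ∥ AD]
2. D_y = -10  [AE ∥ DF ∩ EF ∥ AD]
   → D = (17, -10)
3. B_x = 17/3  [line -102/29·x + -255/29·y + 918/29 = 0 ∩ |BE|² = 1553/9]
4. B_y = 4/3  [line -102/29·x + -255/29·y + 918/29 = 0 ∩ |BE|² = 1553/9]
   → B = (17/3, 4/3)

B = (17/3, 4/3)
D = (17, -10)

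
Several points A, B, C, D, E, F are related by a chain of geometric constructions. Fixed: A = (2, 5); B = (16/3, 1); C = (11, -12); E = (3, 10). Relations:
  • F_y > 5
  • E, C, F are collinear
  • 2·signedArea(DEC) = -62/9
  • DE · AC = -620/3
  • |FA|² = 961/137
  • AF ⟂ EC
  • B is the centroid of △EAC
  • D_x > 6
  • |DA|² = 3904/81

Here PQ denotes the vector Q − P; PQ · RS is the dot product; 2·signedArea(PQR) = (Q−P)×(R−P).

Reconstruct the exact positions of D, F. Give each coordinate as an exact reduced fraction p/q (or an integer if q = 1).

1. D_x = 58/9  [DE · AC = -620/3 ∩ 2·signedArea(DEC) = -62/9]
2. D_y = -1/3  [DE · AC = -620/3 ∩ 2·signedArea(DEC) = -62/9]
   → D = (58/9, -1/3)
3. F_x = 615/137  [E, C, F are collinear ∩ AF ⟂ EC]
4. F_y = 809/137  [E, C, F are collinear ∩ AF ⟂ EC]
   → F = (615/137, 809/137)

D = (58/9, -1/3)
F = (615/137, 809/137)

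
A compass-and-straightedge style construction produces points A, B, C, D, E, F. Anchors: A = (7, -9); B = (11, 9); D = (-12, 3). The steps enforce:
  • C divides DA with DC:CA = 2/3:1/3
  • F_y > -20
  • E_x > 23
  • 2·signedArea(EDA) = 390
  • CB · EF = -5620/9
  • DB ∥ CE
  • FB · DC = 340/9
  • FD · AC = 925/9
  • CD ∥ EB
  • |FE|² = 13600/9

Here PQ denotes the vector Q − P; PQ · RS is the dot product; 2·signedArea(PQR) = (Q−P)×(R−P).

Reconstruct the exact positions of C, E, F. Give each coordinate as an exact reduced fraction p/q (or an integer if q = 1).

C = (2/3, -5)
E = (71/3, 1)
F = (-29/3, -19)

1. C_x = 2/3  [C divides DA with DC:CA = 2/3:1/3]
2. C_y = -5  [C divides DA with DC:CA = 2/3:1/3]
   → C = (2/3, -5)
3. E_x = 71/3  [CD ∥ EB ∩ DB ∥ CE]
4. E_y = 1  [CD ∥ EB ∩ DB ∥ CE]
   → E = (71/3, 1)
5. F_x = -29/3  [FB · DC = 340/9 ∩ CB · EF = -5620/9]
6. F_y = -19  [FB · DC = 340/9 ∩ CB · EF = -5620/9]
   → F = (-29/3, -19)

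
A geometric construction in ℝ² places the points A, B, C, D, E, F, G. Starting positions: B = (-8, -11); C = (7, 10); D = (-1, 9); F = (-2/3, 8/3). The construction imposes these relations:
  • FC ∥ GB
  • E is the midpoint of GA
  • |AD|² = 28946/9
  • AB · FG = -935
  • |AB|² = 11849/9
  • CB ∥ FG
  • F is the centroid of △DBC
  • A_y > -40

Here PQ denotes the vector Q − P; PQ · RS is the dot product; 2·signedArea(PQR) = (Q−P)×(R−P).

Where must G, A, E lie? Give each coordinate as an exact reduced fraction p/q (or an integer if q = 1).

A = (-92/3, -118/3)
E = (-139/6, -173/6)
G = (-47/3, -55/3)

1. G_x = -47/3  [FC ∥ GB ∩ CB ∥ FG]
2. G_y = -55/3  [FC ∥ GB ∩ CB ∥ FG]
   → G = (-47/3, -55/3)
3. A_x = -92/3  [line 15·x + 21·y + 1286 = 0 ∩ |AB|² = 11849/9]
4. A_y = -118/3  [line 15·x + 21·y + 1286 = 0 ∩ |AB|² = 11849/9]
   → A = (-92/3, -118/3)
5. E_x = -139/6  [E is the midpoint of GA]
6. E_y = -173/6  [E is the midpoint of GA]
   → E = (-139/6, -173/6)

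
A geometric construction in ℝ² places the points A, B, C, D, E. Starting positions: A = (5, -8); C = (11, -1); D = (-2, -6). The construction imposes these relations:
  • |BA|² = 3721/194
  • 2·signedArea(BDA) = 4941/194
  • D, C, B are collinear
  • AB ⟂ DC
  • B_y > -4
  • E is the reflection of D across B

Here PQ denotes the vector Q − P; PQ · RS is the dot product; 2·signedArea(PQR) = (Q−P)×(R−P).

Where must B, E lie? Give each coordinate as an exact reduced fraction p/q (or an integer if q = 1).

B = (665/194, -759/194)
E = (859/97, -177/97)

1. B_x = 665/194  [D, C, B are collinear ∩ AB ⟂ DC]
2. B_y = -759/194  [D, C, B are collinear ∩ AB ⟂ DC]
   → B = (665/194, -759/194)
3. E_x = 859/97  [E is the reflection of D across B]
4. E_y = -177/97  [E is the reflection of D across B]
   → E = (859/97, -177/97)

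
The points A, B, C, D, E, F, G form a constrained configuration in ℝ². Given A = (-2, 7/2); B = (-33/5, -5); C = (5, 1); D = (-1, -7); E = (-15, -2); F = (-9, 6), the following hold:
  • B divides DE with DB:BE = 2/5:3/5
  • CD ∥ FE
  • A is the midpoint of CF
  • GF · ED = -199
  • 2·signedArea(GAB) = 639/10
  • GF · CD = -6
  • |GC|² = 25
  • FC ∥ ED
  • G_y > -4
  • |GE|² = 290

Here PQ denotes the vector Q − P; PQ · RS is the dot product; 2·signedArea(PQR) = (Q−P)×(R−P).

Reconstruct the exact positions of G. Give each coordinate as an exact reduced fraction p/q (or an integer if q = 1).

1. G_x = 2  [GF · CD = -6 ∩ GF · ED = -199]
2. G_y = -3  [GF · CD = -6 ∩ GF · ED = -199]
   → G = (2, -3)

G = (2, -3)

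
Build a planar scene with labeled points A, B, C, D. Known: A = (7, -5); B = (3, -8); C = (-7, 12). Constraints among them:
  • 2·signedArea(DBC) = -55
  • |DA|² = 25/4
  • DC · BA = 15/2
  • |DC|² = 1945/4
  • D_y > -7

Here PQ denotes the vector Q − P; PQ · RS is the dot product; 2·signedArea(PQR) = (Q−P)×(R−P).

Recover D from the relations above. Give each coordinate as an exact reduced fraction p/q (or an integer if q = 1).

D = (5, -13/2)

1. D_x = 5  [DC · BA = 15/2 ∩ 2·signedArea(DBC) = -55]
2. D_y = -13/2  [DC · BA = 15/2 ∩ 2·signedArea(DBC) = -55]
   → D = (5, -13/2)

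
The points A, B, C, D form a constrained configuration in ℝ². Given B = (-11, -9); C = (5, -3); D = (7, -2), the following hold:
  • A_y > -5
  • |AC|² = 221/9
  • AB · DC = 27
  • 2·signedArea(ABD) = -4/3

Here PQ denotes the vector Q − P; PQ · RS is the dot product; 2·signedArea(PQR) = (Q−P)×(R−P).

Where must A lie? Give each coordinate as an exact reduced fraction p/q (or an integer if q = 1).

1. A_x = 1/3  [2·signedArea(ABD) = -4/3 ∩ AB · DC = 27]
2. A_y = -14/3  [2·signedArea(ABD) = -4/3 ∩ AB · DC = 27]
   → A = (1/3, -14/3)

A = (1/3, -14/3)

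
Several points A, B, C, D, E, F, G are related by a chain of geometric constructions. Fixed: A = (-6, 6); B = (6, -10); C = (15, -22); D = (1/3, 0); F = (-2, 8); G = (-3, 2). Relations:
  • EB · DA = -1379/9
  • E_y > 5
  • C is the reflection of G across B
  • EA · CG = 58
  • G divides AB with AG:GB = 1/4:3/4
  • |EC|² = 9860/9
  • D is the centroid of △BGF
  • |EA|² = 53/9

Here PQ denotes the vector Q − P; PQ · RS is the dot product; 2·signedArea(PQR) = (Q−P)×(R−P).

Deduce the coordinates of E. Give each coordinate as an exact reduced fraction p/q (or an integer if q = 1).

E = (-11/3, 16/3)

1. E_x = -11/3  [EB · DA = -1379/9 ∩ EA · CG = 58]
2. E_y = 16/3  [EB · DA = -1379/9 ∩ EA · CG = 58]
   → E = (-11/3, 16/3)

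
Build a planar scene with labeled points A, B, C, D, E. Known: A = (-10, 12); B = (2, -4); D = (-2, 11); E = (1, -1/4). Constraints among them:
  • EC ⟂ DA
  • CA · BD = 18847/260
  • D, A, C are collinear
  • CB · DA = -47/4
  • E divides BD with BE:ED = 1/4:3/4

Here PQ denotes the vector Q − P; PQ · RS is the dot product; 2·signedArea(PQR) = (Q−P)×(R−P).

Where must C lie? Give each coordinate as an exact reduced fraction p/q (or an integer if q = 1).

1. C_x = 152/65  [D, A, C are collinear ∩ EC ⟂ DA]
2. C_y = 2719/260  [D, A, C are collinear ∩ EC ⟂ DA]
   → C = (152/65, 2719/260)

C = (152/65, 2719/260)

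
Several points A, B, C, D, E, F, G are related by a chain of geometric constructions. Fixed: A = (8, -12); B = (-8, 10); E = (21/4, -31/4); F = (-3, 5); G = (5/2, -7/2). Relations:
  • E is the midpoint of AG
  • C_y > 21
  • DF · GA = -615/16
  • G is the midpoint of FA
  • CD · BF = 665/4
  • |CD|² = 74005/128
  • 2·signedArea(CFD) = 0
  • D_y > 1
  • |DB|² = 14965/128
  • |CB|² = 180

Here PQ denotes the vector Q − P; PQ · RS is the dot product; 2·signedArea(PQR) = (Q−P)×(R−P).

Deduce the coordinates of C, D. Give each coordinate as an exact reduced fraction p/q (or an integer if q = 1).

1. D_x = -15/16  [line -11/2·x + 17/2·y + -329/16 = 0 ∩ |DB|² = 14965/128]
2. D_y = 29/16  [line -11/2·x + 17/2·y + -329/16 = 0 ∩ |DB|² = 14965/128]
   → D = (-15/16, 29/16)
3. C_x = -14  [2·signedArea(CFD) = 0 ∩ CD · BF = 665/4]
4. C_y = 22  [2·signedArea(CFD) = 0 ∩ CD · BF = 665/4]
   → C = (-14, 22)

C = (-14, 22)
D = (-15/16, 29/16)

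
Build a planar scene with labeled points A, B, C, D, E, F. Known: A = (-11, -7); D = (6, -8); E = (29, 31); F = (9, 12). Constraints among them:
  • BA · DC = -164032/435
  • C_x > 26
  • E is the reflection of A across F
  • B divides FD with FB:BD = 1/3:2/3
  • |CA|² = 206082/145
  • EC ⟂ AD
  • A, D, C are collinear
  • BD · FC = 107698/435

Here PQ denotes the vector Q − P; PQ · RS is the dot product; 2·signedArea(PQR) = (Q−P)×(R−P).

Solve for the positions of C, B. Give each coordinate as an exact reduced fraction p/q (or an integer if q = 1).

1. C_x = 3862/145  [A, D, C are collinear ∩ EC ⟂ AD]
2. C_y = -1336/145  [A, D, C are collinear ∩ EC ⟂ AD]
   → C = (3862/145, -1336/145)
3. B_x = 8  [B divides FD with FB:BD = 1/3:2/3]
4. B_y = 16/3  [B divides FD with FB:BD = 1/3:2/3]
   → B = (8, 16/3)

B = (8, 16/3)
C = (3862/145, -1336/145)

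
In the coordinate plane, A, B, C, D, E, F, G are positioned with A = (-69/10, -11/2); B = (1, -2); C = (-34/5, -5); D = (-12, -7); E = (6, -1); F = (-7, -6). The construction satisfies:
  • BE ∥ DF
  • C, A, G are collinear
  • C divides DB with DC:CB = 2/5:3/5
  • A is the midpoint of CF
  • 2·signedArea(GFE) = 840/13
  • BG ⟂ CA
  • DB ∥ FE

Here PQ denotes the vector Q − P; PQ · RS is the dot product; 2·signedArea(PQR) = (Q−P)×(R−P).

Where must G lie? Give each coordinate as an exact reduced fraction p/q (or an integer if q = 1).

1. G_x = -77/13  [C, A, G are collinear ∩ BG ⟂ CA]
2. G_y = -8/13  [C, A, G are collinear ∩ BG ⟂ CA]
   → G = (-77/13, -8/13)

G = (-77/13, -8/13)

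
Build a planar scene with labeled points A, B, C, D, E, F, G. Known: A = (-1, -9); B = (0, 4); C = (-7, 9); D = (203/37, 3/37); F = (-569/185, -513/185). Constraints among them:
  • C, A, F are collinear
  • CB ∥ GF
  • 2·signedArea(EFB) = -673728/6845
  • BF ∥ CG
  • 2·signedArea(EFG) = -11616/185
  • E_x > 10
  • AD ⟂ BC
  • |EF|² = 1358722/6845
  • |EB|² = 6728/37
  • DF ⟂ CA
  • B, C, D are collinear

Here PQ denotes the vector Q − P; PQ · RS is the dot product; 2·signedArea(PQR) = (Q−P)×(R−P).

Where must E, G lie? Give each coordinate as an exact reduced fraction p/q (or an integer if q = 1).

E = (406/37, -142/37)
G = (-1864/185, 412/185)

1. E_x = 406/37  [line -1253/185·x + 569/185·y + 589516/6845 = 0 ∩ |EF|² = 1358722/6845]
2. E_y = -142/37  [line -1253/185·x + 569/185·y + 589516/6845 = 0 ∩ |EF|² = 1358722/6845]
   → E = (406/37, -142/37)
3. G_x = -1864/185  [CB ∥ GF ∩ BF ∥ CG]
4. G_y = 412/185  [CB ∥ GF ∩ BF ∥ CG]
   → G = (-1864/185, 412/185)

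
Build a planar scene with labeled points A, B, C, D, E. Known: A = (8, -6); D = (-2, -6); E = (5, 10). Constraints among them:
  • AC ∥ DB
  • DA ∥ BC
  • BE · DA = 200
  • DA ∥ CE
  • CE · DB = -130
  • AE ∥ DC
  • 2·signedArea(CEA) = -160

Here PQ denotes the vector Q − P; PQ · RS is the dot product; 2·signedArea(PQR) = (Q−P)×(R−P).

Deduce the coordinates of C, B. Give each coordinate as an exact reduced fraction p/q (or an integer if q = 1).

B = (-15, 10)
C = (-5, 10)

1. C_x = -5  [DA ∥ CE ∩ AE ∥ DC]
2. C_y = 10  [DA ∥ CE ∩ AE ∥ DC]
   → C = (-5, 10)
3. B_x = -15  [DA ∥ BC ∩ AC ∥ DB]
4. B_y = 10  [DA ∥ BC ∩ AC ∥ DB]
   → B = (-15, 10)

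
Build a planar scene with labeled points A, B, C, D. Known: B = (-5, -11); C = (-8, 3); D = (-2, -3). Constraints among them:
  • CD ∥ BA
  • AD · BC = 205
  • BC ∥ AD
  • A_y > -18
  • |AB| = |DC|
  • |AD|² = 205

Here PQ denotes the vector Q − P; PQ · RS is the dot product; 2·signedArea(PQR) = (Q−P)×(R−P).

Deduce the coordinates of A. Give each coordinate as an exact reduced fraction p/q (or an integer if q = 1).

1. A_x = 1  [BC ∥ AD ∩ CD ∥ BA]
2. A_y = -17  [BC ∥ AD ∩ CD ∥ BA]
   → A = (1, -17)

A = (1, -17)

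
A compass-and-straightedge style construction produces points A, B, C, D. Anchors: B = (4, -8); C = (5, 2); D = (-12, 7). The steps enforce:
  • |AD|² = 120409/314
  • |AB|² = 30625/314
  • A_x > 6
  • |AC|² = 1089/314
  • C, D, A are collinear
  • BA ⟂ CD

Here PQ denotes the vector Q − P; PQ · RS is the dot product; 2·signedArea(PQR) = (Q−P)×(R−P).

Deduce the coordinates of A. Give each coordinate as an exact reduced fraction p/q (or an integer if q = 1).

1. A_x = 2131/314  [C, D, A are collinear ∩ BA ⟂ CD]
2. A_y = 463/314  [C, D, A are collinear ∩ BA ⟂ CD]
   → A = (2131/314, 463/314)

A = (2131/314, 463/314)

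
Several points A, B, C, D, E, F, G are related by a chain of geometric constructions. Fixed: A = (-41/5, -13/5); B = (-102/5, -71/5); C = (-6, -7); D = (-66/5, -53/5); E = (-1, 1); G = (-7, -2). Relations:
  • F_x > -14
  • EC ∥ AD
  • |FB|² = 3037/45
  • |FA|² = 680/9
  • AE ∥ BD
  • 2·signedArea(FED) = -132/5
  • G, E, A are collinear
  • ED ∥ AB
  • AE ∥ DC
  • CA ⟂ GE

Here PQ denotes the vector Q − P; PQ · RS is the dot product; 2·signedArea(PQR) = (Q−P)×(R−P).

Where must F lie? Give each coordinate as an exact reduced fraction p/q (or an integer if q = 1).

F = (-209/15, -137/15)

1. F_x = -209/15  [line 58/5·x + -61/5·y + 251/5 = 0 ∩ |FB|² = 3037/45]
2. F_y = -137/15  [line 58/5·x + -61/5·y + 251/5 = 0 ∩ |FB|² = 3037/45]
   → F = (-209/15, -137/15)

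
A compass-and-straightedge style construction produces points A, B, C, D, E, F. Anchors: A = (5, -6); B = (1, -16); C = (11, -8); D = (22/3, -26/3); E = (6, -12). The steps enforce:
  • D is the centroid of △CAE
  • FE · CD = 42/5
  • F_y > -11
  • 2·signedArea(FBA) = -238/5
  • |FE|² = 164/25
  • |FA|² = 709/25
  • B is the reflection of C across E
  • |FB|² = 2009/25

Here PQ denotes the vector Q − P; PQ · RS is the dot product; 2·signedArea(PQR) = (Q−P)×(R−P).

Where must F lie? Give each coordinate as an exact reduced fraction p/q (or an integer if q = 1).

F = (8, -52/5)

1. F_x = 8  [2·signedArea(FBA) = -238/5 ∩ FE · CD = 42/5]
2. F_y = -52/5  [2·signedArea(FBA) = -238/5 ∩ FE · CD = 42/5]
   → F = (8, -52/5)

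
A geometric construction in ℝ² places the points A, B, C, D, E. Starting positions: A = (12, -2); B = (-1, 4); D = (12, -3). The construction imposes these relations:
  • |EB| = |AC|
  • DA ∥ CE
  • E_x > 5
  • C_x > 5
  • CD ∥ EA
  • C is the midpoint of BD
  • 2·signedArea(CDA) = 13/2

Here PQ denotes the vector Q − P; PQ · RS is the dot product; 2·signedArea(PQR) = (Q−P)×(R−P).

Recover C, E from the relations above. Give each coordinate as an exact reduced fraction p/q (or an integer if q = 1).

1. C_x = 11/2  [C is the midpoint of BD]
2. C_y = 1/2  [C is the midpoint of BD]
   → C = (11/2, 1/2)
3. E_x = 11/2  [CD ∥ EA ∩ DA ∥ CE]
4. E_y = 3/2  [CD ∥ EA ∩ DA ∥ CE]
   → E = (11/2, 3/2)

C = (11/2, 1/2)
E = (11/2, 3/2)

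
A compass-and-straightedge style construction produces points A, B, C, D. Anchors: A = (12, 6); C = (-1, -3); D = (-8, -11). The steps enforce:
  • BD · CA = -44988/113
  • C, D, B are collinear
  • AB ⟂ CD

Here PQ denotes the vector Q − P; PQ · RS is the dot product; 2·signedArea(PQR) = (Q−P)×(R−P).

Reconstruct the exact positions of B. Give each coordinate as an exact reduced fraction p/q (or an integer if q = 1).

B = (1028/113, 965/113)

1. B_x = 1028/113  [C, D, B are collinear ∩ AB ⟂ CD]
2. B_y = 965/113  [C, D, B are collinear ∩ AB ⟂ CD]
   → B = (1028/113, 965/113)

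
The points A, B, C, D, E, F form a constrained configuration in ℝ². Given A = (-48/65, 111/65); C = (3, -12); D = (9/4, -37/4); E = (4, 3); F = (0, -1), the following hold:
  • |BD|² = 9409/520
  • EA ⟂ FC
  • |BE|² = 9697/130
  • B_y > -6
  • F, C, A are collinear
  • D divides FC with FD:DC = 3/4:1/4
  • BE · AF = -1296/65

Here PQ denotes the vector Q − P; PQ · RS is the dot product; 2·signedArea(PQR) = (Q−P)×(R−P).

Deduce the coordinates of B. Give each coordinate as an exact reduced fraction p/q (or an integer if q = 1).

B = (147/130, -669/130)

1. B_x = 147/130  [line -48/65·x + 176/65·y + 192/13 = 0 ∩ |BD|² = 9409/520]
2. B_y = -669/130  [line -48/65·x + 176/65·y + 192/13 = 0 ∩ |BD|² = 9409/520]
   → B = (147/130, -669/130)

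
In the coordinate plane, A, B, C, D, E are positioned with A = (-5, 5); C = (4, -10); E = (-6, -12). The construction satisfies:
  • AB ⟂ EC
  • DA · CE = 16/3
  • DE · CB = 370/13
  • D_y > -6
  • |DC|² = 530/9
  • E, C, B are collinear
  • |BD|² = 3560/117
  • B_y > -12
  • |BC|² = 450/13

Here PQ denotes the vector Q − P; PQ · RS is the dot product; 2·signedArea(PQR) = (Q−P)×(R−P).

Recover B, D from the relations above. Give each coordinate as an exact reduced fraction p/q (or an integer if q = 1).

B = (-23/13, -145/13)
D = (-7/3, -17/3)

1. B_x = -23/13  [E, C, B are collinear ∩ AB ⟂ EC]
2. B_y = -145/13  [E, C, B are collinear ∩ AB ⟂ EC]
   → B = (-23/13, -145/13)
3. D_x = -7/3  [line 10·x + 2·y + 104/3 = 0 ∩ |DC|² = 530/9]
4. D_y = -17/3  [line 10·x + 2·y + 104/3 = 0 ∩ |DC|² = 530/9]
   → D = (-7/3, -17/3)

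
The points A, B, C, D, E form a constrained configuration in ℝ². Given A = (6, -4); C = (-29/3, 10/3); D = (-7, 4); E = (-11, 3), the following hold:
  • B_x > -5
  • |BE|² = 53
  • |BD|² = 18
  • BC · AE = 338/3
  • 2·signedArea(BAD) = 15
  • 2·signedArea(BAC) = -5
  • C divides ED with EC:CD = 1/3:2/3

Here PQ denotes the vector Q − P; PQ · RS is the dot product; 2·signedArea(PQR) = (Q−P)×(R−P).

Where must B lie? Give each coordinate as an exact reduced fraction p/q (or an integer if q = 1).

B = (-4, 1)

1. B_x = -4  [2·signedArea(BAC) = -5 ∩ 2·signedArea(BAD) = 15]
2. B_y = 1  [2·signedArea(BAC) = -5 ∩ 2·signedArea(BAD) = 15]
   → B = (-4, 1)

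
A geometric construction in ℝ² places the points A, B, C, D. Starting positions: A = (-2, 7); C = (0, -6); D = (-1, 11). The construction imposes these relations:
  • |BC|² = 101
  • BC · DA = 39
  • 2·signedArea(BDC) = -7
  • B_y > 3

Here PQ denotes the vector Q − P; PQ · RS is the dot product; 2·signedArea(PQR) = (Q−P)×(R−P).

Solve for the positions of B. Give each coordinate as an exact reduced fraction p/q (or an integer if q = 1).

B = (-1, 4)

1. B_x = -1  [2·signedArea(BDC) = -7 ∩ BC · DA = 39]
2. B_y = 4  [2·signedArea(BDC) = -7 ∩ BC · DA = 39]
   → B = (-1, 4)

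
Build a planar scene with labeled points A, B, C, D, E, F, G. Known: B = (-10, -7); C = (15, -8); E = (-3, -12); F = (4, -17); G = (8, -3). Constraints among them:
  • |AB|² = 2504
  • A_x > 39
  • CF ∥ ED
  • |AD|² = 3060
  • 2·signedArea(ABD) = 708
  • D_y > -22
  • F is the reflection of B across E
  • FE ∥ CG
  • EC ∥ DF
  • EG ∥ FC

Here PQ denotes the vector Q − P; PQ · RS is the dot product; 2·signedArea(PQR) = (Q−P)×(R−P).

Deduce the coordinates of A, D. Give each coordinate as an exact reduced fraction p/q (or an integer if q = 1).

A = (40, -9)
D = (-14, -21)

1. D_x = -14  [EC ∥ DF ∩ CF ∥ ED]
2. D_y = -21  [EC ∥ DF ∩ CF ∥ ED]
   → D = (-14, -21)
3. A_x = 40  [line 14·x + -4·y + -596 = 0 ∩ |AD|² = 3060]
4. A_y = -9  [line 14·x + -4·y + -596 = 0 ∩ |AD|² = 3060]
   → A = (40, -9)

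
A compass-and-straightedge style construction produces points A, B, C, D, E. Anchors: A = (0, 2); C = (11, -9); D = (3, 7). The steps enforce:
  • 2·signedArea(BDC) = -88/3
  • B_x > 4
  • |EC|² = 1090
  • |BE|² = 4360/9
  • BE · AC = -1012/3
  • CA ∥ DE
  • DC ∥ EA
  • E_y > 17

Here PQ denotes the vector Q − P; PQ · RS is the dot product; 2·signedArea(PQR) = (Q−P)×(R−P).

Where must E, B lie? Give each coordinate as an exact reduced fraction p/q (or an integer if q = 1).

1. E_x = -8  [DC ∥ EA ∩ CA ∥ DE]
2. E_y = 18  [DC ∥ EA ∩ CA ∥ DE]
   → E = (-8, 18)
3. B_x = 14/3  [2·signedArea(BDC) = -88/3 ∩ BE · AC = -1012/3]
4. B_y = 0  [2·signedArea(BDC) = -88/3 ∩ BE · AC = -1012/3]
   → B = (14/3, 0)

B = (14/3, 0)
E = (-8, 18)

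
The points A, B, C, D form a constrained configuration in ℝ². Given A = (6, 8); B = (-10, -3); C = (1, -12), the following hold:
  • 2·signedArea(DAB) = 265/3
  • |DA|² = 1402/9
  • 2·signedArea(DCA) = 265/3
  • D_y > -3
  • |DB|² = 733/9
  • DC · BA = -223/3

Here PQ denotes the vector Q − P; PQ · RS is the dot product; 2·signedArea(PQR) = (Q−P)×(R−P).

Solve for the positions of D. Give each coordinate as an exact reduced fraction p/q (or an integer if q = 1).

D = (-1, -7/3)

1. D_x = -1  [2·signedArea(DAB) = 265/3 ∩ DC · BA = -223/3]
2. D_y = -7/3  [2·signedArea(DAB) = 265/3 ∩ DC · BA = -223/3]
   → D = (-1, -7/3)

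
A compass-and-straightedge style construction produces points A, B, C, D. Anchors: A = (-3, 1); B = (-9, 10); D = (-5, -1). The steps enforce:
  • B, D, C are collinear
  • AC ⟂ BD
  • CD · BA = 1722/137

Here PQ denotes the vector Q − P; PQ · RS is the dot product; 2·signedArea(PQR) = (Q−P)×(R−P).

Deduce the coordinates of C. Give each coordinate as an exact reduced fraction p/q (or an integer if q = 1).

C = (-741/137, 17/137)

1. C_x = -741/137  [B, D, C are collinear ∩ AC ⟂ BD]
2. C_y = 17/137  [B, D, C are collinear ∩ AC ⟂ BD]
   → C = (-741/137, 17/137)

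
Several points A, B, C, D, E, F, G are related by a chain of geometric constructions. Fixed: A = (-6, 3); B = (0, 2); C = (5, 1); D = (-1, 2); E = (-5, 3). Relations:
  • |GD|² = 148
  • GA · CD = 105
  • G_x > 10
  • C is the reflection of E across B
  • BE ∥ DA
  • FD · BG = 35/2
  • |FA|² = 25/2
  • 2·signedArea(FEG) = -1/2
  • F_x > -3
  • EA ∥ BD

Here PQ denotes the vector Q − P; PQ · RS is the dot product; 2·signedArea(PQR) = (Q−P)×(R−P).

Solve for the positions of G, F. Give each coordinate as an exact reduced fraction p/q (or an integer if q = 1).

1. G_x = 11  [line 6·x + -1·y + -66 = 0 ∩ |GD|² = 148]
2. G_y = 0  [line 6·x + -1·y + -66 = 0 ∩ |GD|² = 148]
   → G = (11, 0)
3. F_x = -5/2  [FD · BG = 35/2 ∩ 2·signedArea(FEG) = -1/2]
4. F_y = 5/2  [FD · BG = 35/2 ∩ 2·signedArea(FEG) = -1/2]
   → F = (-5/2, 5/2)

F = (-5/2, 5/2)
G = (11, 0)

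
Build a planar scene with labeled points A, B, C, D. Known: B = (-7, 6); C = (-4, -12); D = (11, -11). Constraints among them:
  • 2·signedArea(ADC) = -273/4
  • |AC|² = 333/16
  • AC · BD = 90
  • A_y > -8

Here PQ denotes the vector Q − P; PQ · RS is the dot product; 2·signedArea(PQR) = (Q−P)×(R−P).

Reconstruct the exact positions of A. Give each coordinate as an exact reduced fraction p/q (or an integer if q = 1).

A = (-19/4, -15/2)

1. A_x = -19/4  [AC · BD = 90 ∩ 2·signedArea(ADC) = -273/4]
2. A_y = -15/2  [AC · BD = 90 ∩ 2·signedArea(ADC) = -273/4]
   → A = (-19/4, -15/2)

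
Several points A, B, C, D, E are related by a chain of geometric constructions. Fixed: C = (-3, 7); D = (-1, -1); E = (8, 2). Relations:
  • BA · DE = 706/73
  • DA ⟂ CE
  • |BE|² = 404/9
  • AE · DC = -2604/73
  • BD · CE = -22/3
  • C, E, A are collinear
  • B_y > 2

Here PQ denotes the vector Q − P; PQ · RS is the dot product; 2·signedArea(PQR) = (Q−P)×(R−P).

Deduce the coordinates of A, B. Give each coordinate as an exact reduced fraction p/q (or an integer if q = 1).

A = (122/73, 356/73)
B = (4/3, 8/3)

1. A_x = 122/73  [C, E, A are collinear ∩ DA ⟂ CE]
2. A_y = 356/73  [C, E, A are collinear ∩ DA ⟂ CE]
   → A = (122/73, 356/73)
3. B_x = 4/3  [BA · DE = 706/73 ∩ BD · CE = -22/3]
4. B_y = 8/3  [BA · DE = 706/73 ∩ BD · CE = -22/3]
   → B = (4/3, 8/3)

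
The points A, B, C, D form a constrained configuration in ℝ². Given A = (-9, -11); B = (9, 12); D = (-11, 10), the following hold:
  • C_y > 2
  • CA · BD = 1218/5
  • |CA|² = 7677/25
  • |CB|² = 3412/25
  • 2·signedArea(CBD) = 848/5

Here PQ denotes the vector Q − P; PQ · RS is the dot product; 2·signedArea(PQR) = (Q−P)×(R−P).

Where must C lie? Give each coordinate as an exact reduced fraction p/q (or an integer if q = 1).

1. C_x = 9/5  [2·signedArea(CBD) = 848/5 ∩ CA · BD = 1218/5]
2. C_y = 14/5  [2·signedArea(CBD) = 848/5 ∩ CA · BD = 1218/5]
   → C = (9/5, 14/5)

C = (9/5, 14/5)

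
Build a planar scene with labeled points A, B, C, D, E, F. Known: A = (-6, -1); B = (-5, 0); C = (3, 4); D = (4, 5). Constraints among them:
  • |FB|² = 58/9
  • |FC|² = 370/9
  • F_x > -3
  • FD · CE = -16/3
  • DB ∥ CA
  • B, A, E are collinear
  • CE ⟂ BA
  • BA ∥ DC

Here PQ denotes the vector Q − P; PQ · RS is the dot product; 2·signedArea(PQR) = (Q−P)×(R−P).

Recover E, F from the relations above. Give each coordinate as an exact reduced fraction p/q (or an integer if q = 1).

E = (1, 6)
F = (-8/3, 1)

1. E_x = 1  [B, A, E are collinear ∩ CE ⟂ BA]
2. E_y = 6  [B, A, E are collinear ∩ CE ⟂ BA]
   → E = (1, 6)
3. F_x = -8/3  [line 2·x + -2·y + 22/3 = 0 ∩ |FB|² = 58/9]
4. F_y = 1  [line 2·x + -2·y + 22/3 = 0 ∩ |FB|² = 58/9]
   → F = (-8/3, 1)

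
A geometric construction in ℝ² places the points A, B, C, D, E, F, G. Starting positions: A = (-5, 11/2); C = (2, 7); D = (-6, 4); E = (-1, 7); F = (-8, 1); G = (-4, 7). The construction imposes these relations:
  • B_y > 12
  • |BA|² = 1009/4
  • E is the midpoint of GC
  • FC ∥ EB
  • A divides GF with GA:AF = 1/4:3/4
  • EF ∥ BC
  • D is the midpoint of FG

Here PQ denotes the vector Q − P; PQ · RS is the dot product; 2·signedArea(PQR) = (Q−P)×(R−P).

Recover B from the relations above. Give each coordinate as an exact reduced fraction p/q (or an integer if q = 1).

B = (9, 13)

1. B_x = 9  [EF ∥ BC ∩ FC ∥ EB]
2. B_y = 13  [EF ∥ BC ∩ FC ∥ EB]
   → B = (9, 13)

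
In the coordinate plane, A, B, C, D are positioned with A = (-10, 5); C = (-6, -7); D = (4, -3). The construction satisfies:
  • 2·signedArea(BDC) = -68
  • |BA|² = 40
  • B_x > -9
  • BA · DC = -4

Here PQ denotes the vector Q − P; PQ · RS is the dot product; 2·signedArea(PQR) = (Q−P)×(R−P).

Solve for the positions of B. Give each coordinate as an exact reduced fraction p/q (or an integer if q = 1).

B = (-8, -1)

1. B_x = -8  [2·signedArea(BDC) = -68 ∩ BA · DC = -4]
2. B_y = -1  [2·signedArea(BDC) = -68 ∩ BA · DC = -4]
   → B = (-8, -1)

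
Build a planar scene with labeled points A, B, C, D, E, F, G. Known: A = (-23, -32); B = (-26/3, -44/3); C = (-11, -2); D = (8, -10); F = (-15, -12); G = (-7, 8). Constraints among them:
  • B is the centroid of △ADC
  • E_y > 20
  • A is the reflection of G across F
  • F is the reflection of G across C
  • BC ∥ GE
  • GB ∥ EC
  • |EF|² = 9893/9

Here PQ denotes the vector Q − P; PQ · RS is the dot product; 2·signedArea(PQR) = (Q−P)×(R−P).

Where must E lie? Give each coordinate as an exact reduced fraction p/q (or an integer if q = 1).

1. E_x = -28/3  [GB ∥ EC ∩ BC ∥ GE]
2. E_y = 62/3  [GB ∥ EC ∩ BC ∥ GE]
   → E = (-28/3, 62/3)

E = (-28/3, 62/3)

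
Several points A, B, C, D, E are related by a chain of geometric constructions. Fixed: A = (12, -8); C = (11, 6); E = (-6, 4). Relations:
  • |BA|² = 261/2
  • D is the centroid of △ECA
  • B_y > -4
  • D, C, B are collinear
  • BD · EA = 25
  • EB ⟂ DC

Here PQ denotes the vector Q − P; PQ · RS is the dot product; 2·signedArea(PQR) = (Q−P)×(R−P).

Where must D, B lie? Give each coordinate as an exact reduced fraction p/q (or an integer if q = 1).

1. D_x = 17/3  [D is the centroid of △ECA]
2. D_y = 2/3  [D is the centroid of △ECA]
   → D = (17/3, 2/3)
3. B_x = 3/2  [D, C, B are collinear ∩ EB ⟂ DC]
4. B_y = -7/2  [D, C, B are collinear ∩ EB ⟂ DC]
   → B = (3/2, -7/2)

B = (3/2, -7/2)
D = (17/3, 2/3)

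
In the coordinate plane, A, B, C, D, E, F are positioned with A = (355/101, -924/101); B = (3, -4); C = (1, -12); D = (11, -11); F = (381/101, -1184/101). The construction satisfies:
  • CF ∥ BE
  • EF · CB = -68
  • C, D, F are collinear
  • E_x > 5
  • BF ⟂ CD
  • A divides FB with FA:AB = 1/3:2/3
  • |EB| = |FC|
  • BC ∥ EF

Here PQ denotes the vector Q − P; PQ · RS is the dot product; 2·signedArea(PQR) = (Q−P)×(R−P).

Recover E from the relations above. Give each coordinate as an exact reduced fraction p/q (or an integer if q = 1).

1. E_x = 583/101  [BC ∥ EF ∩ CF ∥ BE]
2. E_y = -376/101  [BC ∥ EF ∩ CF ∥ BE]
   → E = (583/101, -376/101)

E = (583/101, -376/101)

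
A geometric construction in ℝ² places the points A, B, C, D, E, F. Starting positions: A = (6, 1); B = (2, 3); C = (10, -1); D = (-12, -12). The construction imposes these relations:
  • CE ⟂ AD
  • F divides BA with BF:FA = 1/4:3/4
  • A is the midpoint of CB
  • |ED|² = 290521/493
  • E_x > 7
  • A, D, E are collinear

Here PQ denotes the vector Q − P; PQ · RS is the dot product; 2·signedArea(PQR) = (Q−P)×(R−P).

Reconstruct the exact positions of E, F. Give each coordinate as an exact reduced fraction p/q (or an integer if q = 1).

E = (3786/493, 1091/493)
F = (3, 5/2)

1. E_x = 3786/493  [A, D, E are collinear ∩ CE ⟂ AD]
2. E_y = 1091/493  [A, D, E are collinear ∩ CE ⟂ AD]
   → E = (3786/493, 1091/493)
3. F_x = 3  [F divides BA with BF:FA = 1/4:3/4]
4. F_y = 5/2  [F divides BA with BF:FA = 1/4:3/4]
   → F = (3, 5/2)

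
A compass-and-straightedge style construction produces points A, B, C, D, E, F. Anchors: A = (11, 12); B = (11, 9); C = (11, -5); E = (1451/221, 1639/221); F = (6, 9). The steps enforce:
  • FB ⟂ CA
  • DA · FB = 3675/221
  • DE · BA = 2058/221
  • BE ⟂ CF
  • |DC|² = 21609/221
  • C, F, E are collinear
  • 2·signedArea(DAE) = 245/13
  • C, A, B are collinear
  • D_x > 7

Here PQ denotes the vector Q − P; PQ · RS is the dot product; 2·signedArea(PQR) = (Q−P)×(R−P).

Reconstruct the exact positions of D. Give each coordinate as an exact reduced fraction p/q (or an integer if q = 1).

1. D_x = 1696/221  [2·signedArea(DAE) = 245/13 ∩ DE · BA = 2058/221]
2. D_y = 953/221  [2·signedArea(DAE) = 245/13 ∩ DE · BA = 2058/221]
   → D = (1696/221, 953/221)

D = (1696/221, 953/221)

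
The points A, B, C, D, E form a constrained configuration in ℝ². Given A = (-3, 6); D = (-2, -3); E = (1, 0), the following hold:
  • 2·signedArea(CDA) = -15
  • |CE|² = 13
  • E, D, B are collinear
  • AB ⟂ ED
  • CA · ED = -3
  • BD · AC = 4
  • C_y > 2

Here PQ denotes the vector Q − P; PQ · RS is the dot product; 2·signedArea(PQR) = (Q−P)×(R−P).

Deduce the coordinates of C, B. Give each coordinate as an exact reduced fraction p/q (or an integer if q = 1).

B = (2, 1)
C = (-1, 3)

1. C_x = -1  [2·signedArea(CDA) = -15 ∩ CA · ED = -3]
2. C_y = 3  [2·signedArea(CDA) = -15 ∩ CA · ED = -3]
   → C = (-1, 3)
3. B_x = 2  [E, D, B are collinear ∩ AB ⟂ ED]
4. B_y = 1  [E, D, B are collinear ∩ AB ⟂ ED]
   → B = (2, 1)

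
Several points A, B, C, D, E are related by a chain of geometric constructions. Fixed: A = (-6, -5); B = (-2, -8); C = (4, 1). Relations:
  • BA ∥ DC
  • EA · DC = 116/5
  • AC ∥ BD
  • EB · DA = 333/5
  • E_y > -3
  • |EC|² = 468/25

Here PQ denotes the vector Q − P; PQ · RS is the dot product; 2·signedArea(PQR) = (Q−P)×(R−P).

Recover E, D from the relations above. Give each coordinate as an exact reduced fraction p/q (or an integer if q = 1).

1. D_x = 8  [BA ∥ DC ∩ AC ∥ BD]
2. D_y = -2  [BA ∥ DC ∩ AC ∥ BD]
   → D = (8, -2)
3. E_x = 8/5  [EB · DA = 333/5 ∩ EA · DC = 116/5]
4. E_y = -13/5  [EB · DA = 333/5 ∩ EA · DC = 116/5]
   → E = (8/5, -13/5)

D = (8, -2)
E = (8/5, -13/5)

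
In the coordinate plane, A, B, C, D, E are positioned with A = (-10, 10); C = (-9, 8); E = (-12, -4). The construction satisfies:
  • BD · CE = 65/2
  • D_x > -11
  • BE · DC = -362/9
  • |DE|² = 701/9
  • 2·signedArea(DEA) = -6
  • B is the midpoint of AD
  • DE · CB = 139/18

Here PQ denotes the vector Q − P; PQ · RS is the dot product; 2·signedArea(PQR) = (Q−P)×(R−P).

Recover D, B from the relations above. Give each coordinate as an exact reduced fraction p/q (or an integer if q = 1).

B = (-61/6, 22/3)
D = (-31/3, 14/3)

1. D_x = -31/3  [line -14·x + 2·y + -154 = 0 ∩ |DE|² = 701/9]
2. D_y = 14/3  [line -14·x + 2·y + -154 = 0 ∩ |DE|² = 701/9]
   → D = (-31/3, 14/3)
3. B_x = -61/6  [B is the midpoint of AD]
4. B_y = 22/3  [B is the midpoint of AD]
   → B = (-61/6, 22/3)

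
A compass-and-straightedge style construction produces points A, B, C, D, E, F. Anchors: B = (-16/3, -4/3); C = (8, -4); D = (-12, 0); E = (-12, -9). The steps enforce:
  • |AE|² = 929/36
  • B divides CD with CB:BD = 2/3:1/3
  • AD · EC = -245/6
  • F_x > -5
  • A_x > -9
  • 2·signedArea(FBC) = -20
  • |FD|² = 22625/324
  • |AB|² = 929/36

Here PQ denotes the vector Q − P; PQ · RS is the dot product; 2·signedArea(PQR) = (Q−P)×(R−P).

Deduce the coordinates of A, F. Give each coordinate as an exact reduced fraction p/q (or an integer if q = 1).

1. A_x = -26/3  [line -20·x + -5·y + -1195/6 = 0 ∩ |AB|² = 929/36]
2. A_y = -31/6  [line -20·x + -5·y + -1195/6 = 0 ∩ |AB|² = 929/36]
   → A = (-26/3, -31/6)
3. F_x = -38/9  [line 8/3·x + 40/3·y + 52 = 0 ∩ |FD|² = 22625/324]
4. F_y = -55/18  [line 8/3·x + 40/3·y + 52 = 0 ∩ |FD|² = 22625/324]
   → F = (-38/9, -55/18)

A = (-26/3, -31/6)
F = (-38/9, -55/18)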